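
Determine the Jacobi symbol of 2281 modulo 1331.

Reduce the numerator: 2281 ≡ 950 (mod 1331), so (2281 / 1331) = (950 / 1331).
Factor out 2: 950 = 2·475. Since 1331 ≡ 3 (mod 8), (2 / 1331) = -1. Now have -(475 / 1331).
Both 475 ≡ 3 and 1331 ≡ 3 (mod 4), so reciprocity gives (475 / 1331) = -(1331 / 475). Reduce: 1331 ≡ 381 (mod 475). Now have (381 / 475).
381 ≡ 1 (mod 4), so quadratic reciprocity gives (381 / 475) = (475 / 381). Reduce: 475 ≡ 94 (mod 381). Now have (94 / 381).
Factor out 2: 94 = 2·47. Since 381 ≡ 5 (mod 8), (2 / 381) = -1. Now have -(47 / 381).
381 ≡ 1 (mod 4), so quadratic reciprocity gives (47 / 381) = (381 / 47). Reduce: 381 ≡ 5 (mod 47). Now have -(5 / 47).
5 ≡ 1 (mod 4), so quadratic reciprocity gives (5 / 47) = (47 / 5). Reduce: 47 ≡ 2 (mod 5). Now have -(2 / 5).
Factor out 2: 2 = 2. Since 5 ≡ 5 (mod 8), (2 / 5) = -1. Now have (1 / 5).
(1 / 5) = 1. Collecting the sign factors: 1.

1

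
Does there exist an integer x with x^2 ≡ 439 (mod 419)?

Reduce the numerator: 439 ≡ 20 (mod 419), so (439/419) = (20/419).
Factor out 2: 20 = 2^2·5. Since 419 ≡ 3 (mod 8), (2/419) = -1, and (2/419)^2 = +1. Now have (5/419).
5 ≡ 1 (mod 4), so quadratic reciprocity gives (5/419) = (419/5). Reduce: 419 ≡ 4 (mod 5). Now have (4/5).
Factor out 2: 4 = 2^2. Since 5 ≡ 5 (mod 8), (2/5) = -1, and (2/5)^2 = +1. Now have (1/5).
(1/5) = 1. Collecting the sign factors: 1.
The Legendre symbol is 1, so x^2 ≡ 439 (mod 419) has solution.

yes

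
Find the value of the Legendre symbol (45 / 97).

-1

(45 / 97)
  = (97 / 45)    [QR: 45 ≡ 1 mod 4, sign kept]
  = (7 / 45)    [97 ≡ 7 mod 45]
  = (45 / 7)    [QR: 45 ≡ 1 mod 4, sign kept]
  = (3 / 7)    [45 ≡ 3 mod 7]
  = -(7 / 3)    [QR: both ≡ 3 mod 4, sign flips]
  = -(1 / 3)    [7 ≡ 1 mod 3]
  = -1    [(1 / 3) = 1]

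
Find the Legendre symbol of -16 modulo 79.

Reduce the numerator: -16 ≡ 63 (mod 79), so (-16/79) = (63/79).
Both 63 ≡ 3 and 79 ≡ 3 (mod 4), so reciprocity gives (63/79) = -(79/63). Reduce: 79 ≡ 16 (mod 63). Now have -(16/63).
Factor out 2: 16 = 2^4. Since 63 ≡ 7 (mod 8), (2/63) = +1, and (2/63)^4 = +1. Now have -(1/63).
(1/63) = 1. Collecting the sign factors: -1.

-1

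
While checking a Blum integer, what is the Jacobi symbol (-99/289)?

(-99/289)
  = (99/289)    [289 ≡ 1 mod 4 ⇒ (-1/289) = +1]
  = (289/99)    [QR: 289 ≡ 1 mod 4, sign kept]
  = (91/99)    [289 ≡ 91 mod 99]
  = -(99/91)    [QR: both ≡ 3 mod 4, sign flips]
  = -(8/91)    [99 ≡ 8 mod 91]
  = (1/91)    [91 ≡ 3 mod 8 ⇒ (2/91)^3 = -1]
  = 1    [(1/91) = 1]

1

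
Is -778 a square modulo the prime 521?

Reduce the numerator: -778 ≡ 264 (mod 521), so (-778/521) = (264/521).
Factor out 2: 264 = 2^3·33. Since 521 ≡ 1 (mod 8), (2/521) = +1, and (2/521)^3 = +1. Now have (33/521).
33 ≡ 1 (mod 4), so quadratic reciprocity gives (33/521) = (521/33). Reduce: 521 ≡ 26 (mod 33). Now have (26/33).
Factor out 2: 26 = 2·13. Since 33 ≡ 1 (mod 8), (2/33) = +1. Now have (13/33).
13 ≡ 1 (mod 4), so quadratic reciprocity gives (13/33) = (33/13). Reduce: 33 ≡ 7 (mod 13). Now have (7/13).
13 ≡ 1 (mod 4), so quadratic reciprocity gives (7/13) = (13/7). Reduce: 13 ≡ 6 (mod 7). Now have (6/7).
Factor out 2: 6 = 2·3. Since 7 ≡ 7 (mod 8), (2/7) = +1. Now have (3/7).
Both 3 ≡ 3 and 7 ≡ 3 (mod 4), so reciprocity gives (3/7) = -(7/3). Reduce: 7 ≡ 1 (mod 3). Now have -(1/3).
(1/3) = 1. Collecting the sign factors: -1.
The Legendre symbol is -1, so x^2 ≡ -778 (mod 521) has no solution.

no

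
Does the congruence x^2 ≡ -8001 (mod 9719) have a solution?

no

(-8001/9719)
  = (1718/9719)    [-8001 ≡ 1718 mod 9719]
  = (859/9719)    [9719 ≡ 7 mod 8 ⇒ (2/9719) = +1]
  = -(9719/859)    [QR: both ≡ 3 mod 4, sign flips]
  = -(270/859)    [9719 ≡ 270 mod 859]
  = (135/859)    [859 ≡ 3 mod 8 ⇒ (2/859) = -1]
  = -(859/135)    [QR: both ≡ 3 mod 4, sign flips]
  = -(49/135)    [859 ≡ 49 mod 135]
  = -(135/49)    [QR: 49 ≡ 1 mod 4, sign kept]
  = -(37/49)    [135 ≡ 37 mod 49]
  = -(49/37)    [QR: 37 ≡ 1 mod 4, sign kept]
  = -(12/37)    [49 ≡ 12 mod 37]
  = -(3/37)    [37 ≡ 5 mod 8 ⇒ (2/37)^2 = +1]
  = -(37/3)    [QR: 37 ≡ 1 mod 4, sign kept]
  = -(1/3)    [37 ≡ 1 mod 3]
  = -1    [(1/3) = 1]
The Legendre symbol is -1, so x^2 ≡ -8001 (mod 9719) has no solution.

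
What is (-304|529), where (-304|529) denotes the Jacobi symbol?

(-304|529)
  = (225|529)    [-304 ≡ 225 mod 529]
  = (529|225)    [QR: 225 ≡ 1 mod 4, sign kept]
  = (79|225)    [529 ≡ 79 mod 225]
  = (225|79)    [QR: 225 ≡ 1 mod 4, sign kept]
  = (67|79)    [225 ≡ 67 mod 79]
  = -(79|67)    [QR: both ≡ 3 mod 4, sign flips]
  = -(12|67)    [79 ≡ 12 mod 67]
  = -(3|67)    [67 ≡ 3 mod 8 ⇒ (2|67)^2 = +1]
  = (67|3)    [QR: both ≡ 3 mod 4, sign flips]
  = (1|3)    [67 ≡ 1 mod 3]
  = 1    [(1|3) = 1]

1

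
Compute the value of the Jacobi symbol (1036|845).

1

Reduce the numerator: 1036 ≡ 191 (mod 845), so (1036|845) = (191|845).
845 ≡ 1 (mod 4), so quadratic reciprocity gives (191|845) = (845|191). Reduce: 845 ≡ 81 (mod 191). Now have (81|191).
81 ≡ 1 (mod 4), so quadratic reciprocity gives (81|191) = (191|81). Reduce: 191 ≡ 29 (mod 81). Now have (29|81).
29 ≡ 1 (mod 4), so quadratic reciprocity gives (29|81) = (81|29). Reduce: 81 ≡ 23 (mod 29). Now have (23|29).
29 ≡ 1 (mod 4), so quadratic reciprocity gives (23|29) = (29|23). Reduce: 29 ≡ 6 (mod 23). Now have (6|23).
Factor out 2: 6 = 2·3. Since 23 ≡ 7 (mod 8), (2|23) = +1. Now have (3|23).
Both 3 ≡ 3 and 23 ≡ 3 (mod 4), so reciprocity gives (3|23) = -(23|3). Reduce: 23 ≡ 2 (mod 3). Now have -(2|3).
Factor out 2: 2 = 2. Since 3 ≡ 3 (mod 8), (2|3) = -1. Now have (1|3).
(1|3) = 1. Collecting the sign factors: 1.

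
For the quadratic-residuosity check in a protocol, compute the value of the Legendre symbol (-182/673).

1

Reduce the numerator: -182 ≡ 491 (mod 673), so (-182/673) = (491/673).
673 ≡ 1 (mod 4), so quadratic reciprocity gives (491/673) = (673/491). Reduce: 673 ≡ 182 (mod 491). Now have (182/491).
Factor out 2: 182 = 2·91. Since 491 ≡ 3 (mod 8), (2/491) = -1. Now have -(91/491).
Both 91 ≡ 3 and 491 ≡ 3 (mod 4), so reciprocity gives (91/491) = -(491/91). Reduce: 491 ≡ 36 (mod 91). Now have (36/91).
Factor out 2: 36 = 2^2·9. Since 91 ≡ 3 (mod 8), (2/91) = -1, and (2/91)^2 = +1. Now have (9/91).
9 ≡ 1 (mod 4), so quadratic reciprocity gives (9/91) = (91/9). Reduce: 91 ≡ 1 (mod 9). Now have (1/9).
(1/9) = 1. Collecting the sign factors: 1.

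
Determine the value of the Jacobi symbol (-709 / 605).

Reduce the numerator: -709 ≡ 501 (mod 605), so (-709 / 605) = (501 / 605).
501 ≡ 1 (mod 4), so quadratic reciprocity gives (501 / 605) = (605 / 501). Reduce: 605 ≡ 104 (mod 501). Now have (104 / 501).
Factor out 2: 104 = 2^3·13. Since 501 ≡ 5 (mod 8), (2 / 501) = -1, and (2 / 501)^3 = -1. Now have -(13 / 501).
13 ≡ 1 (mod 4), so quadratic reciprocity gives (13 / 501) = (501 / 13). Reduce: 501 ≡ 7 (mod 13). Now have -(7 / 13).
13 ≡ 1 (mod 4), so quadratic reciprocity gives (7 / 13) = (13 / 7). Reduce: 13 ≡ 6 (mod 7). Now have -(6 / 7).
Factor out 2: 6 = 2·3. Since 7 ≡ 7 (mod 8), (2 / 7) = +1. Now have -(3 / 7).
Both 3 ≡ 3 and 7 ≡ 3 (mod 4), so reciprocity gives (3 / 7) = -(7 / 3). Reduce: 7 ≡ 1 (mod 3). Now have (1 / 3).
(1 / 3) = 1. Collecting the sign factors: 1.

1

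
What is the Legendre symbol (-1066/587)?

1

Pull out -1: (-1066/587) = (-1/587)·(1066/587). Since 587 ≡ 3 (mod 4), (-1/587) = -1. Now have -(1066/587).
Reduce the numerator: 1066 ≡ 479 (mod 587), so (1066/587) = (479/587).
Both 479 ≡ 3 and 587 ≡ 3 (mod 4), so reciprocity gives (479/587) = -(587/479). Reduce: 587 ≡ 108 (mod 479). Now have (108/479).
Factor out 2: 108 = 2^2·27. Since 479 ≡ 7 (mod 8), (2/479) = +1, and (2/479)^2 = +1. Now have (27/479).
Both 27 ≡ 3 and 479 ≡ 3 (mod 4), so reciprocity gives (27/479) = -(479/27). Reduce: 479 ≡ 20 (mod 27). Now have -(20/27).
Factor out 2: 20 = 2^2·5. Since 27 ≡ 3 (mod 8), (2/27) = -1, and (2/27)^2 = +1. Now have -(5/27).
5 ≡ 1 (mod 4), so quadratic reciprocity gives (5/27) = (27/5). Reduce: 27 ≡ 2 (mod 5). Now have -(2/5).
Factor out 2: 2 = 2. Since 5 ≡ 5 (mod 8), (2/5) = -1. Now have (1/5).
(1/5) = 1. Collecting the sign factors: 1.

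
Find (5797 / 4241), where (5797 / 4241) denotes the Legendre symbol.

(5797 / 4241)
  = (1556 / 4241)    [5797 ≡ 1556 mod 4241]
  = (389 / 4241)    [4241 ≡ 1 mod 8 ⇒ (2 / 4241)^2 = +1]
  = (4241 / 389)    [QR: 389 ≡ 1 mod 4, sign kept]
  = (351 / 389)    [4241 ≡ 351 mod 389]
  = (389 / 351)    [QR: 389 ≡ 1 mod 4, sign kept]
  = (38 / 351)    [389 ≡ 38 mod 351]
  = (19 / 351)    [351 ≡ 7 mod 8 ⇒ (2 / 351) = +1]
  = -(351 / 19)    [QR: both ≡ 3 mod 4, sign flips]
  = -(9 / 19)    [351 ≡ 9 mod 19]
  = -(19 / 9)    [QR: 9 ≡ 1 mod 4, sign kept]
  = -(1 / 9)    [19 ≡ 1 mod 9]
  = -1    [(1 / 9) = 1]

-1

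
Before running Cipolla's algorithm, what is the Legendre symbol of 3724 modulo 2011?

(3724/2011)
  = (1713/2011)    [3724 ≡ 1713 mod 2011]
  = (2011/1713)    [QR: 1713 ≡ 1 mod 4, sign kept]
  = (298/1713)    [2011 ≡ 298 mod 1713]
  = (149/1713)    [1713 ≡ 1 mod 8 ⇒ (2/1713) = +1]
  = (1713/149)    [QR: 149 ≡ 1 mod 4, sign kept]
  = (74/149)    [1713 ≡ 74 mod 149]
  = -(37/149)    [149 ≡ 5 mod 8 ⇒ (2/149) = -1]
  = -(149/37)    [QR: 37 ≡ 1 mod 4, sign kept]
  = -(1/37)    [149 ≡ 1 mod 37]
  = -1    [(1/37) = 1]

-1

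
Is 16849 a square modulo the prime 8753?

(16849|8753)
  = (8096|8753)    [16849 ≡ 8096 mod 8753]
  = (253|8753)    [8753 ≡ 1 mod 8 ⇒ (2|8753)^5 = +1]
  = (8753|253)    [QR: 253 ≡ 1 mod 4, sign kept]
  = (151|253)    [8753 ≡ 151 mod 253]
  = (253|151)    [QR: 253 ≡ 1 mod 4, sign kept]
  = (102|151)    [253 ≡ 102 mod 151]
  = (51|151)    [151 ≡ 7 mod 8 ⇒ (2|151) = +1]
  = -(151|51)    [QR: both ≡ 3 mod 4, sign flips]
  = -(49|51)    [151 ≡ 49 mod 51]
  = -(51|49)    [QR: 49 ≡ 1 mod 4, sign kept]
  = -(2|49)    [51 ≡ 2 mod 49]
  = -(1|49)    [49 ≡ 1 mod 8 ⇒ (2|49) = +1]
  = -1    [(1|49) = 1]
(16849|8753) = -1, and 8753 is prime, so 16849 is not a quadratic residue mod 8753.

no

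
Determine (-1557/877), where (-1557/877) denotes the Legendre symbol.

Pull out -1: (-1557/877) = (-1/877)·(1557/877). Since 877 ≡ 1 (mod 4), (-1/877) = +1. Now have (1557/877).
Reduce the numerator: 1557 ≡ 680 (mod 877), so (1557/877) = (680/877).
Factor out 2: 680 = 2^3·85. Since 877 ≡ 5 (mod 8), (2/877) = -1, and (2/877)^3 = -1. Now have -(85/877).
85 ≡ 1 (mod 4), so quadratic reciprocity gives (85/877) = (877/85). Reduce: 877 ≡ 27 (mod 85). Now have -(27/85).
85 ≡ 1 (mod 4), so quadratic reciprocity gives (27/85) = (85/27). Reduce: 85 ≡ 4 (mod 27). Now have -(4/27).
Factor out 2: 4 = 2^2. Since 27 ≡ 3 (mod 8), (2/27) = -1, and (2/27)^2 = +1. Now have -(1/27).
(1/27) = 1. Collecting the sign factors: -1.

-1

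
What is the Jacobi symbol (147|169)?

169 ≡ 1 (mod 4), so quadratic reciprocity gives (147|169) = (169|147). Reduce: 169 ≡ 22 (mod 147). Now have (22|147).
Factor out 2: 22 = 2·11. Since 147 ≡ 3 (mod 8), (2|147) = -1. Now have -(11|147).
Both 11 ≡ 3 and 147 ≡ 3 (mod 4), so reciprocity gives (11|147) = -(147|11). Reduce: 147 ≡ 4 (mod 11). Now have (4|11).
Factor out 2: 4 = 2^2. Since 11 ≡ 3 (mod 8), (2|11) = -1, and (2|11)^2 = +1. Now have (1|11).
(1|11) = 1. Collecting the sign factors: 1.

1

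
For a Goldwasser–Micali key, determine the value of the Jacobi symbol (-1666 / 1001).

(-1666 / 1001)
  = (336 / 1001)    [-1666 ≡ 336 mod 1001]
  = (21 / 1001)    [1001 ≡ 1 mod 8 ⇒ (2 / 1001)^4 = +1]
  = (1001 / 21)    [QR: 21 ≡ 1 mod 4, sign kept]
  = (14 / 21)    [1001 ≡ 14 mod 21]
  = -(7 / 21)    [21 ≡ 5 mod 8 ⇒ (2 / 21) = -1]
  = -(21 / 7)    [QR: 21 ≡ 1 mod 4, sign kept]
  = -(0 / 7)    [21 ≡ 0 mod 7]
  = 0    [numerator 0, gcd > 1]

0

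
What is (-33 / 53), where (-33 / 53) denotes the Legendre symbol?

Reduce the numerator: -33 ≡ 20 (mod 53), so (-33 / 53) = (20 / 53).
Factor out 2: 20 = 2^2·5. Since 53 ≡ 5 (mod 8), (2 / 53) = -1, and (2 / 53)^2 = +1. Now have (5 / 53).
5 ≡ 1 (mod 4), so quadratic reciprocity gives (5 / 53) = (53 / 5). Reduce: 53 ≡ 3 (mod 5). Now have (3 / 5).
5 ≡ 1 (mod 4), so quadratic reciprocity gives (3 / 5) = (5 / 3). Reduce: 5 ≡ 2 (mod 3). Now have (2 / 3).
Factor out 2: 2 = 2. Since 3 ≡ 3 (mod 8), (2 / 3) = -1. Now have -(1 / 3).
(1 / 3) = 1. Collecting the sign factors: -1.

-1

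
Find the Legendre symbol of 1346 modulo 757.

-1

(1346/757)
  = (589/757)    [1346 ≡ 589 mod 757]
  = (757/589)    [QR: 589 ≡ 1 mod 4, sign kept]
  = (168/589)    [757 ≡ 168 mod 589]
  = -(21/589)    [589 ≡ 5 mod 8 ⇒ (2/589)^3 = -1]
  = -(589/21)    [QR: 21 ≡ 1 mod 4, sign kept]
  = -(1/21)    [589 ≡ 1 mod 21]
  = -1    [(1/21) = 1]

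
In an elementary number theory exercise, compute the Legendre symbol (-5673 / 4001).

(-5673 / 4001)
  = (5673 / 4001)    [4001 ≡ 1 mod 4 ⇒ (-1 / 4001) = +1]
  = (1672 / 4001)    [5673 ≡ 1672 mod 4001]
  = (209 / 4001)    [4001 ≡ 1 mod 8 ⇒ (2 / 4001)^3 = +1]
  = (4001 / 209)    [QR: 209 ≡ 1 mod 4, sign kept]
  = (30 / 209)    [4001 ≡ 30 mod 209]
  = (15 / 209)    [209 ≡ 1 mod 8 ⇒ (2 / 209) = +1]
  = (209 / 15)    [QR: 209 ≡ 1 mod 4, sign kept]
  = (14 / 15)    [209 ≡ 14 mod 15]
  = (7 / 15)    [15 ≡ 7 mod 8 ⇒ (2 / 15) = +1]
  = -(15 / 7)    [QR: both ≡ 3 mod 4, sign flips]
  = -(1 / 7)    [15 ≡ 1 mod 7]
  = -1    [(1 / 7) = 1]

-1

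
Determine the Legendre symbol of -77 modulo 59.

1

(-77/59)
  = (41/59)    [-77 ≡ 41 mod 59]
  = (59/41)    [QR: 41 ≡ 1 mod 4, sign kept]
  = (18/41)    [59 ≡ 18 mod 41]
  = (9/41)    [41 ≡ 1 mod 8 ⇒ (2/41) = +1]
  = (41/9)    [QR: 9 ≡ 1 mod 4, sign kept]
  = (5/9)    [41 ≡ 5 mod 9]
  = (9/5)    [QR: 5 ≡ 1 mod 4, sign kept]
  = (4/5)    [9 ≡ 4 mod 5]
  = (1/5)    [5 ≡ 5 mod 8 ⇒ (2/5)^2 = +1]
  = 1    [(1/5) = 1]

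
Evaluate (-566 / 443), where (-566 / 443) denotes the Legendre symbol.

-1

(-566 / 443)
  = (320 / 443)    [-566 ≡ 320 mod 443]
  = (5 / 443)    [443 ≡ 3 mod 8 ⇒ (2 / 443)^6 = +1]
  = (443 / 5)    [QR: 5 ≡ 1 mod 4, sign kept]
  = (3 / 5)    [443 ≡ 3 mod 5]
  = (5 / 3)    [QR: 5 ≡ 1 mod 4, sign kept]
  = (2 / 3)    [5 ≡ 2 mod 3]
  = -(1 / 3)    [3 ≡ 3 mod 8 ⇒ (2 / 3) = -1]
  = -1    [(1 / 3) = 1]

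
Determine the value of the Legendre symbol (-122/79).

Reduce the numerator: -122 ≡ 36 (mod 79), so (-122/79) = (36/79).
Factor out 2: 36 = 2^2·9. Since 79 ≡ 7 (mod 8), (2/79) = +1, and (2/79)^2 = +1. Now have (9/79).
9 ≡ 1 (mod 4), so quadratic reciprocity gives (9/79) = (79/9). Reduce: 79 ≡ 7 (mod 9). Now have (7/9).
9 ≡ 1 (mod 4), so quadratic reciprocity gives (7/9) = (9/7). Reduce: 9 ≡ 2 (mod 7). Now have (2/7).
Factor out 2: 2 = 2. Since 7 ≡ 7 (mod 8), (2/7) = +1. Now have (1/7).
(1/7) = 1. Collecting the sign factors: 1.

1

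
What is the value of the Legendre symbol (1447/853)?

(1447/853)
  = (594/853)    [1447 ≡ 594 mod 853]
  = -(297/853)    [853 ≡ 5 mod 8 ⇒ (2/853) = -1]
  = -(853/297)    [QR: 297 ≡ 1 mod 4, sign kept]
  = -(259/297)    [853 ≡ 259 mod 297]
  = -(297/259)    [QR: 297 ≡ 1 mod 4, sign kept]
  = -(38/259)    [297 ≡ 38 mod 259]
  = (19/259)    [259 ≡ 3 mod 8 ⇒ (2/259) = -1]
  = -(259/19)    [QR: both ≡ 3 mod 4, sign flips]
  = -(12/19)    [259 ≡ 12 mod 19]
  = -(3/19)    [19 ≡ 3 mod 8 ⇒ (2/19)^2 = +1]
  = (19/3)    [QR: both ≡ 3 mod 4, sign flips]
  = (1/3)    [19 ≡ 1 mod 3]
  = 1    [(1/3) = 1]

1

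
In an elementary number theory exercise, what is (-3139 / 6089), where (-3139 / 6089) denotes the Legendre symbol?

1

Reduce the numerator: -3139 ≡ 2950 (mod 6089), so (-3139 / 6089) = (2950 / 6089).
Factor out 2: 2950 = 2·1475. Since 6089 ≡ 1 (mod 8), (2 / 6089) = +1. Now have (1475 / 6089).
6089 ≡ 1 (mod 4), so quadratic reciprocity gives (1475 / 6089) = (6089 / 1475). Reduce: 6089 ≡ 189 (mod 1475). Now have (189 / 1475).
189 ≡ 1 (mod 4), so quadratic reciprocity gives (189 / 1475) = (1475 / 189). Reduce: 1475 ≡ 152 (mod 189). Now have (152 / 189).
Factor out 2: 152 = 2^3·19. Since 189 ≡ 5 (mod 8), (2 / 189) = -1, and (2 / 189)^3 = -1. Now have -(19 / 189).
189 ≡ 1 (mod 4), so quadratic reciprocity gives (19 / 189) = (189 / 19). Reduce: 189 ≡ 18 (mod 19). Now have -(18 / 19).
Factor out 2: 18 = 2·9. Since 19 ≡ 3 (mod 8), (2 / 19) = -1. Now have (9 / 19).
9 ≡ 1 (mod 4), so quadratic reciprocity gives (9 / 19) = (19 / 9). Reduce: 19 ≡ 1 (mod 9). Now have (1 / 9).
(1 / 9) = 1. Collecting the sign factors: 1.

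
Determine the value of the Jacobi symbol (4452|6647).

1

Factor out 2: 4452 = 2^2·1113. Since 6647 ≡ 7 (mod 8), (2|6647) = +1, and (2|6647)^2 = +1. Now have (1113|6647).
1113 ≡ 1 (mod 4), so quadratic reciprocity gives (1113|6647) = (6647|1113). Reduce: 6647 ≡ 1082 (mod 1113). Now have (1082|1113).
Factor out 2: 1082 = 2·541. Since 1113 ≡ 1 (mod 8), (2|1113) = +1. Now have (541|1113).
541 ≡ 1 (mod 4), so quadratic reciprocity gives (541|1113) = (1113|541). Reduce: 1113 ≡ 31 (mod 541). Now have (31|541).
541 ≡ 1 (mod 4), so quadratic reciprocity gives (31|541) = (541|31). Reduce: 541 ≡ 14 (mod 31). Now have (14|31).
Factor out 2: 14 = 2·7. Since 31 ≡ 7 (mod 8), (2|31) = +1. Now have (7|31).
Both 7 ≡ 3 and 31 ≡ 3 (mod 4), so reciprocity gives (7|31) = -(31|7). Reduce: 31 ≡ 3 (mod 7). Now have -(3|7).
Both 3 ≡ 3 and 7 ≡ 3 (mod 4), so reciprocity gives (3|7) = -(7|3). Reduce: 7 ≡ 1 (mod 3). Now have (1|3).
(1|3) = 1. Collecting the sign factors: 1.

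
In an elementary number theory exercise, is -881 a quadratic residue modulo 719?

no

(-881/719)
  = -(881/719)    [719 ≡ 3 mod 4 ⇒ (-1/719) = -1]
  = -(162/719)    [881 ≡ 162 mod 719]
  = -(81/719)    [719 ≡ 7 mod 8 ⇒ (2/719) = +1]
  = -(719/81)    [QR: 81 ≡ 1 mod 4, sign kept]
  = -(71/81)    [719 ≡ 71 mod 81]
  = -(81/71)    [QR: 81 ≡ 1 mod 4, sign kept]
  = -(10/71)    [81 ≡ 10 mod 71]
  = -(5/71)    [71 ≡ 7 mod 8 ⇒ (2/71) = +1]
  = -(71/5)    [QR: 5 ≡ 1 mod 4, sign kept]
  = -(1/5)    [71 ≡ 1 mod 5]
  = -1    [(1/5) = 1]
(-881/719) = -1, and 719 is prime, so -881 is not a quadratic residue mod 719.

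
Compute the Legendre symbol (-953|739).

(-953|739)
  = (525|739)    [-953 ≡ 525 mod 739]
  = (739|525)    [QR: 525 ≡ 1 mod 4, sign kept]
  = (214|525)    [739 ≡ 214 mod 525]
  = -(107|525)    [525 ≡ 5 mod 8 ⇒ (2|525) = -1]
  = -(525|107)    [QR: 525 ≡ 1 mod 4, sign kept]
  = -(97|107)    [525 ≡ 97 mod 107]
  = -(107|97)    [QR: 97 ≡ 1 mod 4, sign kept]
  = -(10|97)    [107 ≡ 10 mod 97]
  = -(5|97)    [97 ≡ 1 mod 8 ⇒ (2|97) = +1]
  = -(97|5)    [QR: 5 ≡ 1 mod 4, sign kept]
  = -(2|5)    [97 ≡ 2 mod 5]
  = (1|5)    [5 ≡ 5 mod 8 ⇒ (2|5) = -1]
  = 1    [(1|5) = 1]

1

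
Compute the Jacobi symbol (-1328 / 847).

1

(-1328 / 847)
  = (366 / 847)    [-1328 ≡ 366 mod 847]
  = (183 / 847)    [847 ≡ 7 mod 8 ⇒ (2 / 847) = +1]
  = -(847 / 183)    [QR: both ≡ 3 mod 4, sign flips]
  = -(115 / 183)    [847 ≡ 115 mod 183]
  = (183 / 115)    [QR: both ≡ 3 mod 4, sign flips]
  = (68 / 115)    [183 ≡ 68 mod 115]
  = (17 / 115)    [115 ≡ 3 mod 8 ⇒ (2 / 115)^2 = +1]
  = (115 / 17)    [QR: 17 ≡ 1 mod 4, sign kept]
  = (13 / 17)    [115 ≡ 13 mod 17]
  = (17 / 13)    [QR: 13 ≡ 1 mod 4, sign kept]
  = (4 / 13)    [17 ≡ 4 mod 13]
  = (1 / 13)    [13 ≡ 5 mod 8 ⇒ (2 / 13)^2 = +1]
  = 1    [(1 / 13) = 1]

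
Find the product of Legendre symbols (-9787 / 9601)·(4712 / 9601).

1

By multiplicativity, (-9787·4712 / 9601) = (-9787 / 9601)·(4712 / 9601).
First factor (-9787 / 9601):
(-9787 / 9601)
  = (9787 / 9601)    [9601 ≡ 1 mod 4 ⇒ (-1 / 9601) = +1]
  = (186 / 9601)    [9787 ≡ 186 mod 9601]
  = (93 / 9601)    [9601 ≡ 1 mod 8 ⇒ (2 / 9601) = +1]
  = (9601 / 93)    [QR: 93 ≡ 1 mod 4, sign kept]
  = (22 / 93)    [9601 ≡ 22 mod 93]
  = -(11 / 93)    [93 ≡ 5 mod 8 ⇒ (2 / 93) = -1]
  = -(93 / 11)    [QR: 93 ≡ 1 mod 4, sign kept]
  = -(5 / 11)    [93 ≡ 5 mod 11]
  = -(11 / 5)    [QR: 5 ≡ 1 mod 4, sign kept]
  = -(1 / 5)    [11 ≡ 1 mod 5]
  = -1    [(1 / 5) = 1]
Second factor (4712 / 9601):
(4712 / 9601)
  = (589 / 9601)    [9601 ≡ 1 mod 8 ⇒ (2 / 9601)^3 = +1]
  = (9601 / 589)    [QR: 589 ≡ 1 mod 4, sign kept]
  = (177 / 589)    [9601 ≡ 177 mod 589]
  = (589 / 177)    [QR: 177 ≡ 1 mod 4, sign kept]
  = (58 / 177)    [589 ≡ 58 mod 177]
  = (29 / 177)    [177 ≡ 1 mod 8 ⇒ (2 / 177) = +1]
  = (177 / 29)    [QR: 29 ≡ 1 mod 4, sign kept]
  = (3 / 29)    [177 ≡ 3 mod 29]
  = (29 / 3)    [QR: 29 ≡ 1 mod 4, sign kept]
  = (2 / 3)    [29 ≡ 2 mod 3]
  = -(1 / 3)    [3 ≡ 3 mod 8 ⇒ (2 / 3) = -1]
  = -1    [(1 / 3) = 1]
Product: (-1)·(-1) = 1.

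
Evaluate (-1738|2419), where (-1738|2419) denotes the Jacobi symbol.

Reduce the numerator: -1738 ≡ 681 (mod 2419), so (-1738|2419) = (681|2419).
681 ≡ 1 (mod 4), so quadratic reciprocity gives (681|2419) = (2419|681). Reduce: 2419 ≡ 376 (mod 681). Now have (376|681).
Factor out 2: 376 = 2^3·47. Since 681 ≡ 1 (mod 8), (2|681) = +1, and (2|681)^3 = +1. Now have (47|681).
681 ≡ 1 (mod 4), so quadratic reciprocity gives (47|681) = (681|47). Reduce: 681 ≡ 23 (mod 47). Now have (23|47).
Both 23 ≡ 3 and 47 ≡ 3 (mod 4), so reciprocity gives (23|47) = -(47|23). Reduce: 47 ≡ 1 (mod 23). Now have -(1|23).
(1|23) = 1. Collecting the sign factors: -1.

-1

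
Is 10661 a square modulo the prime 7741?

Reduce the numerator: 10661 ≡ 2920 (mod 7741), so (10661/7741) = (2920/7741).
Factor out 2: 2920 = 2^3·365. Since 7741 ≡ 5 (mod 8), (2/7741) = -1, and (2/7741)^3 = -1. Now have -(365/7741).
365 ≡ 1 (mod 4), so quadratic reciprocity gives (365/7741) = (7741/365). Reduce: 7741 ≡ 76 (mod 365). Now have -(76/365).
Factor out 2: 76 = 2^2·19. Since 365 ≡ 5 (mod 8), (2/365) = -1, and (2/365)^2 = +1. Now have -(19/365).
365 ≡ 1 (mod 4), so quadratic reciprocity gives (19/365) = (365/19). Reduce: 365 ≡ 4 (mod 19). Now have -(4/19).
Factor out 2: 4 = 2^2. Since 19 ≡ 3 (mod 8), (2/19) = -1, and (2/19)^2 = +1. Now have -(1/19).
(1/19) = 1. Collecting the sign factors: -1.
The Legendre symbol is -1, so x^2 ≡ 10661 (mod 7741) has no solution.

no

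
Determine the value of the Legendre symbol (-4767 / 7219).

Pull out -1: (-4767 / 7219) = (-1 / 7219)·(4767 / 7219). Since 7219 ≡ 3 (mod 4), (-1 / 7219) = -1. Now have -(4767 / 7219).
Both 4767 ≡ 3 and 7219 ≡ 3 (mod 4), so reciprocity gives (4767 / 7219) = -(7219 / 4767). Reduce: 7219 ≡ 2452 (mod 4767). Now have (2452 / 4767).
Factor out 2: 2452 = 2^2·613. Since 4767 ≡ 7 (mod 8), (2 / 4767) = +1, and (2 / 4767)^2 = +1. Now have (613 / 4767).
613 ≡ 1 (mod 4), so quadratic reciprocity gives (613 / 4767) = (4767 / 613). Reduce: 4767 ≡ 476 (mod 613). Now have (476 / 613).
Factor out 2: 476 = 2^2·119. Since 613 ≡ 5 (mod 8), (2 / 613) = -1, and (2 / 613)^2 = +1. Now have (119 / 613).
613 ≡ 1 (mod 4), so quadratic reciprocity gives (119 / 613) = (613 / 119). Reduce: 613 ≡ 18 (mod 119). Now have (18 / 119).
Factor out 2: 18 = 2·9. Since 119 ≡ 7 (mod 8), (2 / 119) = +1. Now have (9 / 119).
9 ≡ 1 (mod 4), so quadratic reciprocity gives (9 / 119) = (119 / 9). Reduce: 119 ≡ 2 (mod 9). Now have (2 / 9).
Factor out 2: 2 = 2. Since 9 ≡ 1 (mod 8), (2 / 9) = +1. Now have (1 / 9).
(1 / 9) = 1. Collecting the sign factors: 1.

1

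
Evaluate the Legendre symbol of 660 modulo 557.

Reduce the numerator: 660 ≡ 103 (mod 557), so (660|557) = (103|557).
557 ≡ 1 (mod 4), so quadratic reciprocity gives (103|557) = (557|103). Reduce: 557 ≡ 42 (mod 103). Now have (42|103).
Factor out 2: 42 = 2·21. Since 103 ≡ 7 (mod 8), (2|103) = +1. Now have (21|103).
21 ≡ 1 (mod 4), so quadratic reciprocity gives (21|103) = (103|21). Reduce: 103 ≡ 19 (mod 21). Now have (19|21).
21 ≡ 1 (mod 4), so quadratic reciprocity gives (19|21) = (21|19). Reduce: 21 ≡ 2 (mod 19). Now have (2|19).
Factor out 2: 2 = 2. Since 19 ≡ 3 (mod 8), (2|19) = -1. Now have -(1|19).
(1|19) = 1. Collecting the sign factors: -1.

-1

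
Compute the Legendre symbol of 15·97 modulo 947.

1

By multiplicativity, (15·97|947) = (15|947)·(97|947).
First factor (15|947):
Both 15 ≡ 3 and 947 ≡ 3 (mod 4), so reciprocity gives (15|947) = -(947|15). Reduce: 947 ≡ 2 (mod 15). Now have -(2|15).
Factor out 2: 2 = 2. Since 15 ≡ 7 (mod 8), (2|15) = +1. Now have -(1|15).
(1|15) = 1. Collecting the sign factors: -1.
Second factor (97|947):
97 ≡ 1 (mod 4), so quadratic reciprocity gives (97|947) = (947|97). Reduce: 947 ≡ 74 (mod 97). Now have (74|97).
Factor out 2: 74 = 2·37. Since 97 ≡ 1 (mod 8), (2|97) = +1. Now have (37|97).
37 ≡ 1 (mod 4), so quadratic reciprocity gives (37|97) = (97|37). Reduce: 97 ≡ 23 (mod 37). Now have (23|37).
37 ≡ 1 (mod 4), so quadratic reciprocity gives (23|37) = (37|23). Reduce: 37 ≡ 14 (mod 23). Now have (14|23).
Factor out 2: 14 = 2·7. Since 23 ≡ 7 (mod 8), (2|23) = +1. Now have (7|23).
Both 7 ≡ 3 and 23 ≡ 3 (mod 4), so reciprocity gives (7|23) = -(23|7). Reduce: 23 ≡ 2 (mod 7). Now have -(2|7).
Factor out 2: 2 = 2. Since 7 ≡ 7 (mod 8), (2|7) = +1. Now have -(1|7).
(1|7) = 1. Collecting the sign factors: -1.
Product: (-1)·(-1) = 1.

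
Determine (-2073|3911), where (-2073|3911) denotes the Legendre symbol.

Reduce the numerator: -2073 ≡ 1838 (mod 3911), so (-2073|3911) = (1838|3911).
Factor out 2: 1838 = 2·919. Since 3911 ≡ 7 (mod 8), (2|3911) = +1. Now have (919|3911).
Both 919 ≡ 3 and 3911 ≡ 3 (mod 4), so reciprocity gives (919|3911) = -(3911|919). Reduce: 3911 ≡ 235 (mod 919). Now have -(235|919).
Both 235 ≡ 3 and 919 ≡ 3 (mod 4), so reciprocity gives (235|919) = -(919|235). Reduce: 919 ≡ 214 (mod 235). Now have (214|235).
Factor out 2: 214 = 2·107. Since 235 ≡ 3 (mod 8), (2|235) = -1. Now have -(107|235).
Both 107 ≡ 3 and 235 ≡ 3 (mod 4), so reciprocity gives (107|235) = -(235|107). Reduce: 235 ≡ 21 (mod 107). Now have (21|107).
21 ≡ 1 (mod 4), so quadratic reciprocity gives (21|107) = (107|21). Reduce: 107 ≡ 2 (mod 21). Now have (2|21).
Factor out 2: 2 = 2. Since 21 ≡ 5 (mod 8), (2|21) = -1. Now have -(1|21).
(1|21) = 1. Collecting the sign factors: -1.

-1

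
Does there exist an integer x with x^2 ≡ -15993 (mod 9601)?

no

(-15993/9601)
  = (15993/9601)    [9601 ≡ 1 mod 4 ⇒ (-1/9601) = +1]
  = (6392/9601)    [15993 ≡ 6392 mod 9601]
  = (799/9601)    [9601 ≡ 1 mod 8 ⇒ (2/9601)^3 = +1]
  = (9601/799)    [QR: 9601 ≡ 1 mod 4, sign kept]
  = (13/799)    [9601 ≡ 13 mod 799]
  = (799/13)    [QR: 13 ≡ 1 mod 4, sign kept]
  = (6/13)    [799 ≡ 6 mod 13]
  = -(3/13)    [13 ≡ 5 mod 8 ⇒ (2/13) = -1]
  = -(13/3)    [QR: 13 ≡ 1 mod 4, sign kept]
  = -(1/3)    [13 ≡ 1 mod 3]
  = -1    [(1/3) = 1]
(-15993/9601) = -1, and 9601 is prime, so -15993 is not a quadratic residue mod 9601.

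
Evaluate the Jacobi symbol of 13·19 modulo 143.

0

By multiplicativity, (13·19/143) = (13/143)·(19/143).
First factor (13/143):
13 ≡ 1 (mod 4), so quadratic reciprocity gives (13/143) = (143/13). Reduce: 143 ≡ 0 (mod 13). Now have (0/13).
The numerator is now 0 with denominator 13 > 1: the symbol is 0.
Second factor (19/143):
Both 19 ≡ 3 and 143 ≡ 3 (mod 4), so reciprocity gives (19/143) = -(143/19). Reduce: 143 ≡ 10 (mod 19). Now have -(10/19).
Factor out 2: 10 = 2·5. Since 19 ≡ 3 (mod 8), (2/19) = -1. Now have (5/19).
5 ≡ 1 (mod 4), so quadratic reciprocity gives (5/19) = (19/5). Reduce: 19 ≡ 4 (mod 5). Now have (4/5).
Factor out 2: 4 = 2^2. Since 5 ≡ 5 (mod 8), (2/5) = -1, and (2/5)^2 = +1. Now have (1/5).
(1/5) = 1. Collecting the sign factors: 1.
Product: (0)·(1) = 0.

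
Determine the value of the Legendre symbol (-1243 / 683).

(-1243 / 683)
  = -(1243 / 683)    [683 ≡ 3 mod 4 ⇒ (-1 / 683) = -1]
  = -(560 / 683)    [1243 ≡ 560 mod 683]
  = -(35 / 683)    [683 ≡ 3 mod 8 ⇒ (2 / 683)^4 = +1]
  = (683 / 35)    [QR: both ≡ 3 mod 4, sign flips]
  = (18 / 35)    [683 ≡ 18 mod 35]
  = -(9 / 35)    [35 ≡ 3 mod 8 ⇒ (2 / 35) = -1]
  = -(35 / 9)    [QR: 9 ≡ 1 mod 4, sign kept]
  = -(8 / 9)    [35 ≡ 8 mod 9]
  = -(1 / 9)    [9 ≡ 1 mod 8 ⇒ (2 / 9)^3 = +1]
  = -1    [(1 / 9) = 1]

-1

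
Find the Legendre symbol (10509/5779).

(10509/5779)
  = (4730/5779)    [10509 ≡ 4730 mod 5779]
  = -(2365/5779)    [5779 ≡ 3 mod 8 ⇒ (2/5779) = -1]
  = -(5779/2365)    [QR: 2365 ≡ 1 mod 4, sign kept]
  = -(1049/2365)    [5779 ≡ 1049 mod 2365]
  = -(2365/1049)    [QR: 1049 ≡ 1 mod 4, sign kept]
  = -(267/1049)    [2365 ≡ 267 mod 1049]
  = -(1049/267)    [QR: 1049 ≡ 1 mod 4, sign kept]
  = -(248/267)    [1049 ≡ 248 mod 267]
  = (31/267)    [267 ≡ 3 mod 8 ⇒ (2/267)^3 = -1]
  = -(267/31)    [QR: both ≡ 3 mod 4, sign flips]
  = -(19/31)    [267 ≡ 19 mod 31]
  = (31/19)    [QR: both ≡ 3 mod 4, sign flips]
  = (12/19)    [31 ≡ 12 mod 19]
  = (3/19)    [19 ≡ 3 mod 8 ⇒ (2/19)^2 = +1]
  = -(19/3)    [QR: both ≡ 3 mod 4, sign flips]
  = -(1/3)    [19 ≡ 1 mod 3]
  = -1    [(1/3) = 1]

-1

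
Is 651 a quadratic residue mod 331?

Reduce the numerator: 651 ≡ 320 (mod 331), so (651|331) = (320|331).
Factor out 2: 320 = 2^6·5. Since 331 ≡ 3 (mod 8), (2|331) = -1, and (2|331)^6 = +1. Now have (5|331).
5 ≡ 1 (mod 4), so quadratic reciprocity gives (5|331) = (331|5). Reduce: 331 ≡ 1 (mod 5). Now have (1|5).
(1|5) = 1. Collecting the sign factors: 1.
(651|331) = 1, and 331 is prime, so 651 is a quadratic residue mod 331.

yes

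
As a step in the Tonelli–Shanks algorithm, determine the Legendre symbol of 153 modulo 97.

-1

Reduce the numerator: 153 ≡ 56 (mod 97), so (153/97) = (56/97).
Factor out 2: 56 = 2^3·7. Since 97 ≡ 1 (mod 8), (2/97) = +1, and (2/97)^3 = +1. Now have (7/97).
97 ≡ 1 (mod 4), so quadratic reciprocity gives (7/97) = (97/7). Reduce: 97 ≡ 6 (mod 7). Now have (6/7).
Factor out 2: 6 = 2·3. Since 7 ≡ 7 (mod 8), (2/7) = +1. Now have (3/7).
Both 3 ≡ 3 and 7 ≡ 3 (mod 4), so reciprocity gives (3/7) = -(7/3). Reduce: 7 ≡ 1 (mod 3). Now have -(1/3).
(1/3) = 1. Collecting the sign factors: -1.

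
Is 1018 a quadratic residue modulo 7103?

Factor out 2: 1018 = 2·509. Since 7103 ≡ 7 (mod 8), (2/7103) = +1. Now have (509/7103).
509 ≡ 1 (mod 4), so quadratic reciprocity gives (509/7103) = (7103/509). Reduce: 7103 ≡ 486 (mod 509). Now have (486/509).
Factor out 2: 486 = 2·243. Since 509 ≡ 5 (mod 8), (2/509) = -1. Now have -(243/509).
509 ≡ 1 (mod 4), so quadratic reciprocity gives (243/509) = (509/243). Reduce: 509 ≡ 23 (mod 243). Now have -(23/243).
Both 23 ≡ 3 and 243 ≡ 3 (mod 4), so reciprocity gives (23/243) = -(243/23). Reduce: 243 ≡ 13 (mod 23). Now have (13/23).
13 ≡ 1 (mod 4), so quadratic reciprocity gives (13/23) = (23/13). Reduce: 23 ≡ 10 (mod 13). Now have (10/13).
Factor out 2: 10 = 2·5. Since 13 ≡ 5 (mod 8), (2/13) = -1. Now have -(5/13).
5 ≡ 1 (mod 4), so quadratic reciprocity gives (5/13) = (13/5). Reduce: 13 ≡ 3 (mod 5). Now have -(3/5).
5 ≡ 1 (mod 4), so quadratic reciprocity gives (3/5) = (5/3). Reduce: 5 ≡ 2 (mod 3). Now have -(2/3).
Factor out 2: 2 = 2. Since 3 ≡ 3 (mod 8), (2/3) = -1. Now have (1/3).
(1/3) = 1. Collecting the sign factors: 1.
(1018/7103) = 1, and 7103 is prime, so 1018 is a quadratic residue mod 7103.

yes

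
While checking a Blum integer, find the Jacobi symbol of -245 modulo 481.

1

(-245/481)
  = (245/481)    [481 ≡ 1 mod 4 ⇒ (-1/481) = +1]
  = (481/245)    [QR: 245 ≡ 1 mod 4, sign kept]
  = (236/245)    [481 ≡ 236 mod 245]
  = (59/245)    [245 ≡ 5 mod 8 ⇒ (2/245)^2 = +1]
  = (245/59)    [QR: 245 ≡ 1 mod 4, sign kept]
  = (9/59)    [245 ≡ 9 mod 59]
  = (59/9)    [QR: 9 ≡ 1 mod 4, sign kept]
  = (5/9)    [59 ≡ 5 mod 9]
  = (9/5)    [QR: 5 ≡ 1 mod 4, sign kept]
  = (4/5)    [9 ≡ 4 mod 5]
  = (1/5)    [5 ≡ 5 mod 8 ⇒ (2/5)^2 = +1]
  = 1    [(1/5) = 1]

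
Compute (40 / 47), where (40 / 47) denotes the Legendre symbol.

-1

Factor out 2: 40 = 2^3·5. Since 47 ≡ 7 (mod 8), (2 / 47) = +1, and (2 / 47)^3 = +1. Now have (5 / 47).
5 ≡ 1 (mod 4), so quadratic reciprocity gives (5 / 47) = (47 / 5). Reduce: 47 ≡ 2 (mod 5). Now have (2 / 5).
Factor out 2: 2 = 2. Since 5 ≡ 5 (mod 8), (2 / 5) = -1. Now have -(1 / 5).
(1 / 5) = 1. Collecting the sign factors: -1.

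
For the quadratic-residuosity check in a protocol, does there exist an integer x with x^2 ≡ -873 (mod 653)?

no

Reduce the numerator: -873 ≡ 433 (mod 653), so (-873|653) = (433|653).
433 ≡ 1 (mod 4), so quadratic reciprocity gives (433|653) = (653|433). Reduce: 653 ≡ 220 (mod 433). Now have (220|433).
Factor out 2: 220 = 2^2·55. Since 433 ≡ 1 (mod 8), (2|433) = +1, and (2|433)^2 = +1. Now have (55|433).
433 ≡ 1 (mod 4), so quadratic reciprocity gives (55|433) = (433|55). Reduce: 433 ≡ 48 (mod 55). Now have (48|55).
Factor out 2: 48 = 2^4·3. Since 55 ≡ 7 (mod 8), (2|55) = +1, and (2|55)^4 = +1. Now have (3|55).
Both 3 ≡ 3 and 55 ≡ 3 (mod 4), so reciprocity gives (3|55) = -(55|3). Reduce: 55 ≡ 1 (mod 3). Now have -(1|3).
(1|3) = 1. Collecting the sign factors: -1.
The Legendre symbol is -1, so x^2 ≡ -873 (mod 653) has no solution.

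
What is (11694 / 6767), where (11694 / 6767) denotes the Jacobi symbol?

Reduce the numerator: 11694 ≡ 4927 (mod 6767), so (11694 / 6767) = (4927 / 6767).
Both 4927 ≡ 3 and 6767 ≡ 3 (mod 4), so reciprocity gives (4927 / 6767) = -(6767 / 4927). Reduce: 6767 ≡ 1840 (mod 4927). Now have -(1840 / 4927).
Factor out 2: 1840 = 2^4·115. Since 4927 ≡ 7 (mod 8), (2 / 4927) = +1, and (2 / 4927)^4 = +1. Now have -(115 / 4927).
Both 115 ≡ 3 and 4927 ≡ 3 (mod 4), so reciprocity gives (115 / 4927) = -(4927 / 115). Reduce: 4927 ≡ 97 (mod 115). Now have (97 / 115).
97 ≡ 1 (mod 4), so quadratic reciprocity gives (97 / 115) = (115 / 97). Reduce: 115 ≡ 18 (mod 97). Now have (18 / 97).
Factor out 2: 18 = 2·9. Since 97 ≡ 1 (mod 8), (2 / 97) = +1. Now have (9 / 97).
9 ≡ 1 (mod 4), so quadratic reciprocity gives (9 / 97) = (97 / 9). Reduce: 97 ≡ 7 (mod 9). Now have (7 / 9).
9 ≡ 1 (mod 4), so quadratic reciprocity gives (7 / 9) = (9 / 7). Reduce: 9 ≡ 2 (mod 7). Now have (2 / 7).
Factor out 2: 2 = 2. Since 7 ≡ 7 (mod 8), (2 / 7) = +1. Now have (1 / 7).
(1 / 7) = 1. Collecting the sign factors: 1.

1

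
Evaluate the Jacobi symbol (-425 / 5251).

Reduce the numerator: -425 ≡ 4826 (mod 5251), so (-425 / 5251) = (4826 / 5251).
Factor out 2: 4826 = 2·2413. Since 5251 ≡ 3 (mod 8), (2 / 5251) = -1. Now have -(2413 / 5251).
2413 ≡ 1 (mod 4), so quadratic reciprocity gives (2413 / 5251) = (5251 / 2413). Reduce: 5251 ≡ 425 (mod 2413). Now have -(425 / 2413).
425 ≡ 1 (mod 4), so quadratic reciprocity gives (425 / 2413) = (2413 / 425). Reduce: 2413 ≡ 288 (mod 425). Now have -(288 / 425).
Factor out 2: 288 = 2^5·9. Since 425 ≡ 1 (mod 8), (2 / 425) = +1, and (2 / 425)^5 = +1. Now have -(9 / 425).
9 ≡ 1 (mod 4), so quadratic reciprocity gives (9 / 425) = (425 / 9). Reduce: 425 ≡ 2 (mod 9). Now have -(2 / 9).
Factor out 2: 2 = 2. Since 9 ≡ 1 (mod 8), (2 / 9) = +1. Now have -(1 / 9).
(1 / 9) = 1. Collecting the sign factors: -1.

-1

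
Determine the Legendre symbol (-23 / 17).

(-23 / 17)
  = (11 / 17)    [-23 ≡ 11 mod 17]
  = (17 / 11)    [QR: 17 ≡ 1 mod 4, sign kept]
  = (6 / 11)    [17 ≡ 6 mod 11]
  = -(3 / 11)    [11 ≡ 3 mod 8 ⇒ (2 / 11) = -1]
  = (11 / 3)    [QR: both ≡ 3 mod 4, sign flips]
  = (2 / 3)    [11 ≡ 2 mod 3]
  = -(1 / 3)    [3 ≡ 3 mod 8 ⇒ (2 / 3) = -1]
  = -1    [(1 / 3) = 1]

-1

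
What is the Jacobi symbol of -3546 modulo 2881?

-1

(-3546 / 2881)
  = (3546 / 2881)    [2881 ≡ 1 mod 4 ⇒ (-1 / 2881) = +1]
  = (665 / 2881)    [3546 ≡ 665 mod 2881]
  = (2881 / 665)    [QR: 665 ≡ 1 mod 4, sign kept]
  = (221 / 665)    [2881 ≡ 221 mod 665]
  = (665 / 221)    [QR: 221 ≡ 1 mod 4, sign kept]
  = (2 / 221)    [665 ≡ 2 mod 221]
  = -(1 / 221)    [221 ≡ 5 mod 8 ⇒ (2 / 221) = -1]
  = -1    [(1 / 221) = 1]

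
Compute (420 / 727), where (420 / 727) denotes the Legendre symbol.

Factor out 2: 420 = 2^2·105. Since 727 ≡ 7 (mod 8), (2 / 727) = +1, and (2 / 727)^2 = +1. Now have (105 / 727).
105 ≡ 1 (mod 4), so quadratic reciprocity gives (105 / 727) = (727 / 105). Reduce: 727 ≡ 97 (mod 105). Now have (97 / 105).
97 ≡ 1 (mod 4), so quadratic reciprocity gives (97 / 105) = (105 / 97). Reduce: 105 ≡ 8 (mod 97). Now have (8 / 97).
Factor out 2: 8 = 2^3. Since 97 ≡ 1 (mod 8), (2 / 97) = +1, and (2 / 97)^3 = +1. Now have (1 / 97).
(1 / 97) = 1. Collecting the sign factors: 1.

1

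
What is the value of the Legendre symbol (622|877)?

1

(622|877)
  = -(311|877)    [877 ≡ 5 mod 8 ⇒ (2|877) = -1]
  = -(877|311)    [QR: 877 ≡ 1 mod 4, sign kept]
  = -(255|311)    [877 ≡ 255 mod 311]
  = (311|255)    [QR: both ≡ 3 mod 4, sign flips]
  = (56|255)    [311 ≡ 56 mod 255]
  = (7|255)    [255 ≡ 7 mod 8 ⇒ (2|255)^3 = +1]
  = -(255|7)    [QR: both ≡ 3 mod 4, sign flips]
  = -(3|7)    [255 ≡ 3 mod 7]
  = (7|3)    [QR: both ≡ 3 mod 4, sign flips]
  = (1|3)    [7 ≡ 1 mod 3]
  = 1    [(1|3) = 1]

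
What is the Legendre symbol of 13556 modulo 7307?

Reduce the numerator: 13556 ≡ 6249 (mod 7307), so (13556|7307) = (6249|7307).
6249 ≡ 1 (mod 4), so quadratic reciprocity gives (6249|7307) = (7307|6249). Reduce: 7307 ≡ 1058 (mod 6249). Now have (1058|6249).
Factor out 2: 1058 = 2·529. Since 6249 ≡ 1 (mod 8), (2|6249) = +1. Now have (529|6249).
529 ≡ 1 (mod 4), so quadratic reciprocity gives (529|6249) = (6249|529). Reduce: 6249 ≡ 430 (mod 529). Now have (430|529).
Factor out 2: 430 = 2·215. Since 529 ≡ 1 (mod 8), (2|529) = +1. Now have (215|529).
529 ≡ 1 (mod 4), so quadratic reciprocity gives (215|529) = (529|215). Reduce: 529 ≡ 99 (mod 215). Now have (99|215).
Both 99 ≡ 3 and 215 ≡ 3 (mod 4), so reciprocity gives (99|215) = -(215|99). Reduce: 215 ≡ 17 (mod 99). Now have -(17|99).
17 ≡ 1 (mod 4), so quadratic reciprocity gives (17|99) = (99|17). Reduce: 99 ≡ 14 (mod 17). Now have -(14|17).
Factor out 2: 14 = 2·7. Since 17 ≡ 1 (mod 8), (2|17) = +1. Now have -(7|17).
17 ≡ 1 (mod 4), so quadratic reciprocity gives (7|17) = (17|7). Reduce: 17 ≡ 3 (mod 7). Now have -(3|7).
Both 3 ≡ 3 and 7 ≡ 3 (mod 4), so reciprocity gives (3|7) = -(7|3). Reduce: 7 ≡ 1 (mod 3). Now have (1|3).
(1|3) = 1. Collecting the sign factors: 1.

1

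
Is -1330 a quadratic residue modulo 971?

Pull out -1: (-1330|971) = (-1|971)·(1330|971). Since 971 ≡ 3 (mod 4), (-1|971) = -1. Now have -(1330|971).
Reduce the numerator: 1330 ≡ 359 (mod 971), so (1330|971) = (359|971).
Both 359 ≡ 3 and 971 ≡ 3 (mod 4), so reciprocity gives (359|971) = -(971|359). Reduce: 971 ≡ 253 (mod 359). Now have (253|359).
253 ≡ 1 (mod 4), so quadratic reciprocity gives (253|359) = (359|253). Reduce: 359 ≡ 106 (mod 253). Now have (106|253).
Factor out 2: 106 = 2·53. Since 253 ≡ 5 (mod 8), (2|253) = -1. Now have -(53|253).
53 ≡ 1 (mod 4), so quadratic reciprocity gives (53|253) = (253|53). Reduce: 253 ≡ 41 (mod 53). Now have -(41|53).
41 ≡ 1 (mod 4), so quadratic reciprocity gives (41|53) = (53|41). Reduce: 53 ≡ 12 (mod 41). Now have -(12|41).
Factor out 2: 12 = 2^2·3. Since 41 ≡ 1 (mod 8), (2|41) = +1, and (2|41)^2 = +1. Now have -(3|41).
41 ≡ 1 (mod 4), so quadratic reciprocity gives (3|41) = (41|3). Reduce: 41 ≡ 2 (mod 3). Now have -(2|3).
Factor out 2: 2 = 2. Since 3 ≡ 3 (mod 8), (2|3) = -1. Now have (1|3).
(1|3) = 1. Collecting the sign factors: 1.
The Legendre symbol is 1, so x^2 ≡ -1330 (mod 971) has solution.

yes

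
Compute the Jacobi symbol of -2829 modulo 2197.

(-2829|2197)
  = (1565|2197)    [-2829 ≡ 1565 mod 2197]
  = (2197|1565)    [QR: 1565 ≡ 1 mod 4, sign kept]
  = (632|1565)    [2197 ≡ 632 mod 1565]
  = -(79|1565)    [1565 ≡ 5 mod 8 ⇒ (2|1565)^3 = -1]
  = -(1565|79)    [QR: 1565 ≡ 1 mod 4, sign kept]
  = -(64|79)    [1565 ≡ 64 mod 79]
  = -(1|79)    [79 ≡ 7 mod 8 ⇒ (2|79)^6 = +1]
  = -1    [(1|79) = 1]

-1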